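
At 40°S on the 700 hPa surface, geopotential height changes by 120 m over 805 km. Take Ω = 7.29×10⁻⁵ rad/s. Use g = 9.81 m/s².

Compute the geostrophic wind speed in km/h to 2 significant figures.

56 km/h

Coriolis parameter at 40°S:
f = 2Ω sin φ = 2 × 7.29×10⁻⁵ × sin 40° = 9.37×10⁻⁵ s⁻¹
Height gradient: |∂Z/∂n| = 120 m / 805000 m = 1.49×10⁻⁴
On a pressure surface, geostrophic balance gives V_g = (g/f)|∂Z/∂n|:
V_g = 9.81 × 1.49×10⁻⁴ / 9.37×10⁻⁵ = 15.6 m/s
Converting: 15.6 m/s × 3.6 = 56 km/h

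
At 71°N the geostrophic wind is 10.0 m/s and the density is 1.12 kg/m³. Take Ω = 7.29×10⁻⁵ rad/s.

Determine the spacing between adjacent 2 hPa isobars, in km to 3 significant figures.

Coriolis parameter at 71°N:
f = 2Ω sin φ = 2 × 7.29×10⁻⁵ × sin 71° = 1.38×10⁻⁴ s⁻¹
Geostrophic balance rearranged: |∂P/∂n| = f ρ V_g
|∂P/∂n| = 1.38×10⁻⁴ × 1.12 × 10.0 = 1.54×10⁻³ Pa/m
Isobar spacing: Δn = ΔP/|∂P/∂n| = 200 Pa / 1.54×10⁻³ Pa/m = 129534 m ≈ 130 km

130 km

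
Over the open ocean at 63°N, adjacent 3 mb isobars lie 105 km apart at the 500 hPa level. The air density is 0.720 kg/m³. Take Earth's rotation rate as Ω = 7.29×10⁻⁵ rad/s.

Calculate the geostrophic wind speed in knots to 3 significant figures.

Coriolis parameter at 63°N:
f = 2Ω sin φ = 2 × 7.29×10⁻⁵ × sin 63° = 1.30×10⁻⁴ s⁻¹
Pressure gradient: |∂P/∂n| = 300 Pa / 105000 m = 2.86×10⁻³ Pa/m
Geostrophic balance (pressure-gradient force = Coriolis force):
V_g = (1/(fρ)) |∂P/∂n| = 2.86×10⁻³ / (1.30×10⁻⁴ × 0.720) = 30.5 m/s
Converting: 30.5 m/s × 1.944 = 59.4 knots

59.4 knots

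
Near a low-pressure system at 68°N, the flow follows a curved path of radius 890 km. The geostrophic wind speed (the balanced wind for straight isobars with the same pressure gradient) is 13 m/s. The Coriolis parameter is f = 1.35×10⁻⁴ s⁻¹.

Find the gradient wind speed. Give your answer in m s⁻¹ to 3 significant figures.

11.8 m s⁻¹

Around a low, centrifugal force acts outward with Coriolis, so pressure-gradient force balances both:
(1/ρ)|∂P/∂n| = fV + V²/R  →  V² + fR·V − fR·V_g = 0
With fR = 1.35×10⁻⁴ × 890×10³ m = 120 m/s:
V = [−fR + √((fR)² + 4 fR V_g)]/2 = [−120 + √(120² + 4×120×13)]/2 = 11.8 m/s
Subgeostrophic (V < V_g = 13 m/s), as expected around a low.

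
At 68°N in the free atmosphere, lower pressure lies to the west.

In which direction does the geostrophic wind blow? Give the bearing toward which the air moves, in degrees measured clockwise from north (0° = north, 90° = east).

000°

The pressure-gradient force points toward the west (bearing 270°).
Geostrophic balance: in the Northern Hemisphere the Coriolis force deflects motion to the right, so the geostrophic wind blows 90° to the right of the pressure-gradient force (low pressure on the left).
Rotating 270° by 90° clockwise gives 000° — the wind blows toward the north.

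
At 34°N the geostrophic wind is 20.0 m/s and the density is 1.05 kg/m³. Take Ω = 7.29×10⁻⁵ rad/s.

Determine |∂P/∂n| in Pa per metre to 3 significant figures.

Coriolis parameter at 34°N:
f = 2Ω sin φ = 2 × 7.29×10⁻⁵ × sin 34° = 8.15×10⁻⁵ s⁻¹
Geostrophic balance rearranged: |∂P/∂n| = f ρ V_g
|∂P/∂n| = 8.15×10⁻⁵ × 1.05 × 20.0 = 1.71×10⁻³ Pa/m

1.71×10⁻³ Pa/m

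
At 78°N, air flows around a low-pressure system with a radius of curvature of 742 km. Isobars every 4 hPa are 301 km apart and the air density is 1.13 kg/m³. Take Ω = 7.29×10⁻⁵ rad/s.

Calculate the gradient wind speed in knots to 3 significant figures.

14.9 knots

Coriolis parameter at 78°N:
f = 2Ω sin φ = 2 × 7.29×10⁻⁵ × sin 78° = 1.43×10⁻⁴ s⁻¹
Pressure gradient: |∂P/∂n| = 400 Pa / 301000 m = 1.33×10⁻³ Pa/m
Geostrophic speed: V_g = |∂P/∂n|/(fρ) = 1.33×10⁻³/(1.43×10⁻⁴ × 1.13) = 8.25 m/s
Around a low, centrifugal force acts outward with Coriolis, so pressure-gradient force balances both:
(1/ρ)|∂P/∂n| = fV + V²/R  →  V² + fR·V − fR·V_g = 0
With fR = 1.43×10⁻⁴ × 742×10³ m = 106 m/s:
V = [−fR + √((fR)² + 4 fR V_g)]/2 = [−106 + √(106² + 4×106×8.25)]/2 = 7.69 m/s
Subgeostrophic (V < V_g = 8.25 m/s), as expected around a low.
Converting: 7.69 m/s × 1.944 = 14.9 knots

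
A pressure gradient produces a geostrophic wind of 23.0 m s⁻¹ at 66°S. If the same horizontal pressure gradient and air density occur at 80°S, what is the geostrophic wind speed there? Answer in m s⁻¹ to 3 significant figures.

21.3 m s⁻¹

With the same pressure gradient and density, V_g ∝ 1/f ∝ 1/sin φ.
V₂ = V₁ · sin φ₁ / sin φ₂ = 23.0 × sin 66° / sin 80°
V₂ = 23.0 × 0.9135/0.9848 = 21.3 m s⁻¹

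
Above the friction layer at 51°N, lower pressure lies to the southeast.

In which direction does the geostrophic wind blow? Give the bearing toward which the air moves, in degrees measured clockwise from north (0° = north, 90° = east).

225°

The pressure-gradient force points toward the southeast (bearing 135°).
Geostrophic balance: in the Northern Hemisphere the Coriolis force deflects motion to the right, so the geostrophic wind blows 90° to the right of the pressure-gradient force (low pressure on the left).
Rotating 135° by 90° clockwise gives 225° — the wind blows toward the southwest.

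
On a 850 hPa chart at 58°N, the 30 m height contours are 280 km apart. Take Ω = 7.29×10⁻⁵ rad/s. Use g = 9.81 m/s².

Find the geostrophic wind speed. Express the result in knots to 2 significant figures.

17 knots

Coriolis parameter at 58°N:
f = 2Ω sin φ = 2 × 7.29×10⁻⁵ × sin 58° = 1.24×10⁻⁴ s⁻¹
Height gradient: |∂Z/∂n| = 30 m / 280000 m = 1.07×10⁻⁴
On a pressure surface, geostrophic balance gives V_g = (g/f)|∂Z/∂n|:
V_g = 9.81 × 1.07×10⁻⁴ / 1.24×10⁻⁴ = 8.50 m/s
Converting: 8.50 m/s × 1.944 = 17 knots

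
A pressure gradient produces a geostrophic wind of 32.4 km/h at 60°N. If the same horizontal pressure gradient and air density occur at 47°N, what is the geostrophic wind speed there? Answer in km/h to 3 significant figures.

38.4 km/h

With the same pressure gradient and density, V_g ∝ 1/f ∝ 1/sin φ.
V₂ = V₁ · sin φ₁ / sin φ₂ = 32.4 × sin 60° / sin 47°
V₂ = 32.4 × 0.8660/0.7314 = 38.4 km/h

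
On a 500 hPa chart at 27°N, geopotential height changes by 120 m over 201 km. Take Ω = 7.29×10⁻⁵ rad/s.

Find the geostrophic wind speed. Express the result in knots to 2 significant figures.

Coriolis parameter at 27°N:
f = 2Ω sin φ = 2 × 7.29×10⁻⁵ × sin 27° = 6.62×10⁻⁵ s⁻¹
Height gradient: |∂Z/∂n| = 120 m / 201000 m = 5.97×10⁻⁴
On a pressure surface, geostrophic balance gives V_g = (g/f)|∂Z/∂n|:
V_g = 9.81 × 5.97×10⁻⁴ / 6.62×10⁻⁵ = 88.5 m/s
Converting: 88.5 m/s × 1.944 = 170 knots

170 knots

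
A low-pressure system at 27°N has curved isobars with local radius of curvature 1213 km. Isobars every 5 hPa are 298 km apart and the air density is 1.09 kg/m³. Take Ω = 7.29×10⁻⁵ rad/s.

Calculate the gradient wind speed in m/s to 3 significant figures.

18.8 m/s

Coriolis parameter at 27°N:
f = 2Ω sin φ = 2 × 7.29×10⁻⁵ × sin 27° = 6.62×10⁻⁵ s⁻¹
Pressure gradient: |∂P/∂n| = 500 Pa / 298000 m = 1.68×10⁻³ Pa/m
Geostrophic speed: V_g = |∂P/∂n|/(fρ) = 1.68×10⁻³/(6.62×10⁻⁵ × 1.09) = 23.3 m/s
Around a low, centrifugal force acts outward with Coriolis, so pressure-gradient force balances both:
(1/ρ)|∂P/∂n| = fV + V²/R  →  V² + fR·V − fR·V_g = 0
With fR = 6.62×10⁻⁵ × 1213×10³ m = 80.3 m/s:
V = [−fR + √((fR)² + 4 fR V_g)]/2 = [−80.3 + √(80.3² + 4×80.3×23.3)]/2 = 18.8 m/s
Subgeostrophic (V < V_g = 23.3 m/s), as expected around a low.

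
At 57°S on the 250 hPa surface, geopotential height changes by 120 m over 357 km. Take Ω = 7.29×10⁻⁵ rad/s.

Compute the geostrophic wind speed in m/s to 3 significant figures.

Coriolis parameter at 57°S:
f = 2Ω sin φ = 2 × 7.29×10⁻⁵ × sin 57° = 1.22×10⁻⁴ s⁻¹
Height gradient: |∂Z/∂n| = 120 m / 357000 m = 3.36×10⁻⁴
On a pressure surface, geostrophic balance gives V_g = (g/f)|∂Z/∂n|:
V_g = 9.81 × 3.36×10⁻⁴ / 1.22×10⁻⁴ = 27.0 m/s

27.0 m/s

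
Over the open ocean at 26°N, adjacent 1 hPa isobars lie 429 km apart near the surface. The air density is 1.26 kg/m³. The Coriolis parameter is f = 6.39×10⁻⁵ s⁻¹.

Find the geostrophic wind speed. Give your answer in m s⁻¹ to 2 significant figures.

2.9 m s⁻¹

Pressure gradient: |∂P/∂n| = 100 Pa / 429000 m = 2.33×10⁻⁴ Pa/m
Geostrophic balance (pressure-gradient force = Coriolis force):
V_g = (1/(fρ)) |∂P/∂n| = 2.33×10⁻⁴ / (6.39×10⁻⁵ × 1.26) = 2.90 m/s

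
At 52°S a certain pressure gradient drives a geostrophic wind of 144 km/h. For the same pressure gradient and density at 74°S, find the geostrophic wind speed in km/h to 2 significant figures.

120 km/h

With the same pressure gradient and density, V_g ∝ 1/f ∝ 1/sin φ.
V₂ = V₁ · sin φ₁ / sin φ₂ = 144 × sin 52° / sin 74°
V₂ = 144 × 0.7880/0.9613 = 120 km/h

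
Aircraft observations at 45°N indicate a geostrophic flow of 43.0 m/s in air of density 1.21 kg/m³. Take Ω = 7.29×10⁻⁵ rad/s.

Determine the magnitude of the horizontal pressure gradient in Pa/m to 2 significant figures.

Coriolis parameter at 45°N:
f = 2Ω sin φ = 2 × 7.29×10⁻⁵ × sin 45° = 1.03×10⁻⁴ s⁻¹
Geostrophic balance rearranged: |∂P/∂n| = f ρ V_g
|∂P/∂n| = 1.03×10⁻⁴ × 1.21 × 43.0 = 5.36×10⁻³ Pa/m

5.4×10⁻³ Pa/m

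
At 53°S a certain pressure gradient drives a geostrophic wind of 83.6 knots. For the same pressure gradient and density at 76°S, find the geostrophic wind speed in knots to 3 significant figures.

68.8 knots

With the same pressure gradient and density, V_g ∝ 1/f ∝ 1/sin φ.
V₂ = V₁ · sin φ₁ / sin φ₂ = 83.6 × sin 53° / sin 76°
V₂ = 83.6 × 0.7986/0.9703 = 68.8 knots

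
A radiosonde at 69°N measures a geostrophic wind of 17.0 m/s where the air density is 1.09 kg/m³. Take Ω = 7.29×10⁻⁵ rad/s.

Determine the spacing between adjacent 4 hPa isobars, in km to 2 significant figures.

160 km

Coriolis parameter at 69°N:
f = 2Ω sin φ = 2 × 7.29×10⁻⁵ × sin 69° = 1.36×10⁻⁴ s⁻¹
Geostrophic balance rearranged: |∂P/∂n| = f ρ V_g
|∂P/∂n| = 1.36×10⁻⁴ × 1.09 × 17.0 = 2.52×10⁻³ Pa/m
Isobar spacing: Δn = ΔP/|∂P/∂n| = 400 Pa / 2.52×10⁻³ Pa/m = 158590 m ≈ 160 km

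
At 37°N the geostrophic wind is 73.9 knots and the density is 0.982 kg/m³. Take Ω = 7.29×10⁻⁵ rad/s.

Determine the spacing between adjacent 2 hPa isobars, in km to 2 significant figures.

Coriolis parameter at 37°N:
f = 2Ω sin φ = 2 × 7.29×10⁻⁵ × sin 37° = 8.77×10⁻⁵ s⁻¹
Wind speed in SI: 73.9 knots = 38.0 m/s
Geostrophic balance rearranged: |∂P/∂n| = f ρ V_g
|∂P/∂n| = 8.77×10⁻⁵ × 0.982 × 38.0 = 3.28×10⁻³ Pa/m
Isobar spacing: Δn = ΔP/|∂P/∂n| = 200 Pa / 3.28×10⁻³ Pa/m = 61054 m ≈ 61 km

61 km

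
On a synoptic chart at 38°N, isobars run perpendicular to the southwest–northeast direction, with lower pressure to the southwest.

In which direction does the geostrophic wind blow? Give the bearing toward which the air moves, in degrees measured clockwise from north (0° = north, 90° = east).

315°

The pressure-gradient force points toward the southwest (bearing 225°).
Geostrophic balance: in the Northern Hemisphere the Coriolis force deflects motion to the right, so the geostrophic wind blows 90° to the right of the pressure-gradient force (low pressure on the left).
Rotating 225° by 90° clockwise gives 315° — the wind blows toward the northwest.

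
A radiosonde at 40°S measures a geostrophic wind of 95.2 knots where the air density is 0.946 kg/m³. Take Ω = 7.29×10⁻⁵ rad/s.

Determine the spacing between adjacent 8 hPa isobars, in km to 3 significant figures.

184 km

Coriolis parameter at 40°S:
f = 2Ω sin φ = 2 × 7.29×10⁻⁵ × sin 40° = 9.37×10⁻⁵ s⁻¹
Wind speed in SI: 95.2 knots = 49.0 m/s
Geostrophic balance rearranged: |∂P/∂n| = f ρ V_g
|∂P/∂n| = 9.37×10⁻⁵ × 0.946 × 49.0 = 4.34×10⁻³ Pa/m
Isobar spacing: Δn = ΔP/|∂P/∂n| = 800 Pa / 4.34×10⁻³ Pa/m = 184246 m ≈ 184 km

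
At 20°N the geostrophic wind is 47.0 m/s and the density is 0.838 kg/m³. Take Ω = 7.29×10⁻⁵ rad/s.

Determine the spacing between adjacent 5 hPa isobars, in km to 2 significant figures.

250 km

Coriolis parameter at 20°N:
f = 2Ω sin φ = 2 × 7.29×10⁻⁵ × sin 20° = 4.99×10⁻⁵ s⁻¹
Geostrophic balance rearranged: |∂P/∂n| = f ρ V_g
|∂P/∂n| = 4.99×10⁻⁵ × 0.838 × 47.0 = 1.96×10⁻³ Pa/m
Isobar spacing: Δn = ΔP/|∂P/∂n| = 500 Pa / 1.96×10⁻³ Pa/m = 254577 m ≈ 250 km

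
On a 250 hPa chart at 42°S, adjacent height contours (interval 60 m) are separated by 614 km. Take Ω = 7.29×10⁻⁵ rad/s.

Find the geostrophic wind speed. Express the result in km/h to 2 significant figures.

35 km/h

Coriolis parameter at 42°S:
f = 2Ω sin φ = 2 × 7.29×10⁻⁵ × sin 42° = 9.76×10⁻⁵ s⁻¹
Height gradient: |∂Z/∂n| = 60 m / 614000 m = 9.77×10⁻⁵
On a pressure surface, geostrophic balance gives V_g = (g/f)|∂Z/∂n|:
V_g = 9.81 × 9.77×10⁻⁵ / 9.76×10⁻⁵ = 9.83 m/s
Converting: 9.83 m/s × 3.6 = 35 km/h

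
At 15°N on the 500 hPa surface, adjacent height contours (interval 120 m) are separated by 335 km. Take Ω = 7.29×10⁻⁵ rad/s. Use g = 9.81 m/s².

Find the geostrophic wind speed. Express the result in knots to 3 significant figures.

Coriolis parameter at 15°N:
f = 2Ω sin φ = 2 × 7.29×10⁻⁵ × sin 15° = 3.77×10⁻⁵ s⁻¹
Height gradient: |∂Z/∂n| = 120 m / 335000 m = 3.58×10⁻⁴
On a pressure surface, geostrophic balance gives V_g = (g/f)|∂Z/∂n|:
V_g = 9.81 × 3.58×10⁻⁴ / 3.77×10⁻⁵ = 93.1 m/s
Converting: 93.1 m/s × 1.944 = 181 knots

181 knots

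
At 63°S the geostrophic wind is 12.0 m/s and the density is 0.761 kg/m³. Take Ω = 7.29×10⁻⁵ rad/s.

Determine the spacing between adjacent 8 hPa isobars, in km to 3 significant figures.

Coriolis parameter at 63°S:
f = 2Ω sin φ = 2 × 7.29×10⁻⁵ × sin 63° = 1.30×10⁻⁴ s⁻¹
Geostrophic balance rearranged: |∂P/∂n| = f ρ V_g
|∂P/∂n| = 1.30×10⁻⁴ × 0.761 × 12.0 = 1.19×10⁻³ Pa/m
Isobar spacing: Δn = ΔP/|∂P/∂n| = 800 Pa / 1.19×10⁻³ Pa/m = 674350 m ≈ 674 km

674 km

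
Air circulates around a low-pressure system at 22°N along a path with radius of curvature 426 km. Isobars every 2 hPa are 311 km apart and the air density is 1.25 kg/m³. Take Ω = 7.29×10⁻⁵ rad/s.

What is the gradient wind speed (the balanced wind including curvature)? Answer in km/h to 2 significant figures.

26 km/h

Coriolis parameter at 22°N:
f = 2Ω sin φ = 2 × 7.29×10⁻⁵ × sin 22° = 5.46×10⁻⁵ s⁻¹
Pressure gradient: |∂P/∂n| = 200 Pa / 311000 m = 6.43×10⁻⁴ Pa/m
Geostrophic speed: V_g = |∂P/∂n|/(fρ) = 6.43×10⁻⁴/(5.46×10⁻⁵ × 1.25) = 9.42 m/s
Around a low, centrifugal force acts outward with Coriolis, so pressure-gradient force balances both:
(1/ρ)|∂P/∂n| = fV + V²/R  →  V² + fR·V − fR·V_g = 0
With fR = 5.46×10⁻⁵ × 426×10³ m = 23.3 m/s:
V = [−fR + √((fR)² + 4 fR V_g)]/2 = [−23.3 + √(23.3² + 4×23.3×9.42)]/2 = 7.19 m/s
Subgeostrophic (V < V_g = 9.42 m/s), as expected around a low.
Converting: 7.19 m/s × 3.6 = 26 km/h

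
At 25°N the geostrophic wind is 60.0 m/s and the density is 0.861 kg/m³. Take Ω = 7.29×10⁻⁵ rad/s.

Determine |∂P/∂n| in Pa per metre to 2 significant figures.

Coriolis parameter at 25°N:
f = 2Ω sin φ = 2 × 7.29×10⁻⁵ × sin 25° = 6.16×10⁻⁵ s⁻¹
Geostrophic balance rearranged: |∂P/∂n| = f ρ V_g
|∂P/∂n| = 6.16×10⁻⁵ × 0.861 × 60.0 = 3.18×10⁻³ Pa/m

3.2×10⁻³ Pa/m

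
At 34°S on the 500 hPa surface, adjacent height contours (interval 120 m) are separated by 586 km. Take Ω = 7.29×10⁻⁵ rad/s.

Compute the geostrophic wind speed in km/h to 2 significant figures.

89 km/h

Coriolis parameter at 34°S:
f = 2Ω sin φ = 2 × 7.29×10⁻⁵ × sin 34° = 8.15×10⁻⁵ s⁻¹
Height gradient: |∂Z/∂n| = 120 m / 586000 m = 2.05×10⁻⁴
On a pressure surface, geostrophic balance gives V_g = (g/f)|∂Z/∂n|:
V_g = 9.81 × 2.05×10⁻⁴ / 8.15×10⁻⁵ = 24.6 m/s
Converting: 24.6 m/s × 3.6 = 89 km/h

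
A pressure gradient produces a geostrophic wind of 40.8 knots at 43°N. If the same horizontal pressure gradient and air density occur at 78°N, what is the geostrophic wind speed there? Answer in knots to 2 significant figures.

28 knots

With the same pressure gradient and density, V_g ∝ 1/f ∝ 1/sin φ.
V₂ = V₁ · sin φ₁ / sin φ₂ = 40.8 × sin 43° / sin 78°
V₂ = 40.8 × 0.6820/0.9781 = 28 knots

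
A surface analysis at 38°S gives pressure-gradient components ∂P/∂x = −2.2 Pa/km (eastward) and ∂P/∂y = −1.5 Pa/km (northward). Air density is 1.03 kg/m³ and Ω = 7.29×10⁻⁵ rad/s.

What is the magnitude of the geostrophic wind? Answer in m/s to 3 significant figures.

Coriolis parameter at 38°S:
f = 2Ω sin φ = 2 × 7.29×10⁻⁵ × sin 38° = 8.98×10⁻⁵ s⁻¹
In the Southern Hemisphere f is negative: f = −8.98×10⁻⁵ s⁻¹.
Component geostrophic relations (x east, y north):
u_g = −(1/(fρ)) ∂P/∂y,  v_g = (1/(fρ)) ∂P/∂x
u_g = −(−1.5×10⁻³)/(−8.98×10⁻⁵ × 1.03) = −16.2 m/s;  v_g = (−2.2×10⁻³)/(−8.98×10⁻⁵ × 1.03) = 23.8 m/s
|V_g| = √(u_g² + v_g²) = 28.8 m/s

28.8 m/s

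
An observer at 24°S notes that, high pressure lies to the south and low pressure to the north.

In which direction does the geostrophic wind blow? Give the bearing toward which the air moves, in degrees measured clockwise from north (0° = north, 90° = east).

270°

The pressure-gradient force points toward the north (bearing 000°).
Geostrophic balance: in the Southern Hemisphere the Coriolis force deflects motion to the left, so the geostrophic wind blows 90° to the left of the pressure-gradient force (low pressure on the right).
Rotating 000° by 90° counterclockwise gives 270° — the wind blows toward the west.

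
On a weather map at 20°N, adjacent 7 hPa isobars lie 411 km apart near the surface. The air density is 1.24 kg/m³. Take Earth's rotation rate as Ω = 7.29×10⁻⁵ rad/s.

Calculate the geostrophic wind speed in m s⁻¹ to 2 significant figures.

Coriolis parameter at 20°N:
f = 2Ω sin φ = 2 × 7.29×10⁻⁵ × sin 20° = 4.99×10⁻⁵ s⁻¹
Pressure gradient: |∂P/∂n| = 700 Pa / 411000 m = 1.70×10⁻³ Pa/m
Geostrophic balance (pressure-gradient force = Coriolis force):
V_g = (1/(fρ)) |∂P/∂n| = 1.70×10⁻³ / (4.99×10⁻⁵ × 1.24) = 27.5 m/s

28 m s⁻¹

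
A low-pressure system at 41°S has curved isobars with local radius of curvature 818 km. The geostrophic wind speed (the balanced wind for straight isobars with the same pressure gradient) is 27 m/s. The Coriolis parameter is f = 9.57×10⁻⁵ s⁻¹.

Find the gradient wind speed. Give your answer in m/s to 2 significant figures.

21 m/s

Around a low, centrifugal force acts outward with Coriolis, so pressure-gradient force balances both:
(1/ρ)|∂P/∂n| = fV + V²/R  →  V² + fR·V − fR·V_g = 0
With fR = 9.57×10⁻⁵ × 818×10³ m = 78.3 m/s:
V = [−fR + √((fR)² + 4 fR V_g)]/2 = [−78.3 + √(78.3² + 4×78.3×27)]/2 = 21.2 m/s
Subgeostrophic (V < V_g = 27 m/s), as expected around a low.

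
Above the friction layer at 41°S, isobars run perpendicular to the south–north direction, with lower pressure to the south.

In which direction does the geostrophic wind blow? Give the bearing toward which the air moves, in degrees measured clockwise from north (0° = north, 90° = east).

090°

The pressure-gradient force points toward the south (bearing 180°).
Geostrophic balance: in the Southern Hemisphere the Coriolis force deflects motion to the left, so the geostrophic wind blows 90° to the left of the pressure-gradient force (low pressure on the right).
Rotating 180° by 90° counterclockwise gives 090° — the wind blows toward the east.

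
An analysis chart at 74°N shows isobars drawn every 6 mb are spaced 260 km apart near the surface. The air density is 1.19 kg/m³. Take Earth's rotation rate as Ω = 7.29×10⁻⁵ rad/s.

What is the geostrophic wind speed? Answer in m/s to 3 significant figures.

13.8 m/s

Coriolis parameter at 74°N:
f = 2Ω sin φ = 2 × 7.29×10⁻⁵ × sin 74° = 1.40×10⁻⁴ s⁻¹
Pressure gradient: |∂P/∂n| = 600 Pa / 260000 m = 2.31×10⁻³ Pa/m
Geostrophic balance (pressure-gradient force = Coriolis force):
V_g = (1/(fρ)) |∂P/∂n| = 2.31×10⁻³ / (1.40×10⁻⁴ × 1.19) = 13.8 m/s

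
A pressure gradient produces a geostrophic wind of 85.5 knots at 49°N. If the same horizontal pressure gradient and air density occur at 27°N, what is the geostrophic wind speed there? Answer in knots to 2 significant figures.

140 knots

With the same pressure gradient and density, V_g ∝ 1/f ∝ 1/sin φ.
V₂ = V₁ · sin φ₁ / sin φ₂ = 85.5 × sin 49° / sin 27°
V₂ = 85.5 × 0.7547/0.4540 = 140 knots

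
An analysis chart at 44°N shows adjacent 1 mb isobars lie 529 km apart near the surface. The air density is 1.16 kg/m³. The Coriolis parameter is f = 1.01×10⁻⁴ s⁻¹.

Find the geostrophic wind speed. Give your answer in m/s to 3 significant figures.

1.61 m/s

Pressure gradient: |∂P/∂n| = 100 Pa / 529000 m = 1.89×10⁻⁴ Pa/m
Geostrophic balance (pressure-gradient force = Coriolis force):
V_g = (1/(fρ)) |∂P/∂n| = 1.89×10⁻⁴ / (1.01×10⁻⁴ × 1.16) = 1.61 m/s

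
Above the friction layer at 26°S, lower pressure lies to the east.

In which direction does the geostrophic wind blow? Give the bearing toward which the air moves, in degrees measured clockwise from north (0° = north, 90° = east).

The pressure-gradient force points toward the east (bearing 090°).
Geostrophic balance: in the Southern Hemisphere the Coriolis force deflects motion to the left, so the geostrophic wind blows 90° to the left of the pressure-gradient force (low pressure on the right).
Rotating 090° by 90° counterclockwise gives 000° — the wind blows toward the north.

000°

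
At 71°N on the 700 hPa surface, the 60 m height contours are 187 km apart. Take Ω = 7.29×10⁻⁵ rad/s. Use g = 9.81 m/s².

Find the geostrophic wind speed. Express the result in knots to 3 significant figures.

Coriolis parameter at 71°N:
f = 2Ω sin φ = 2 × 7.29×10⁻⁵ × sin 71° = 1.38×10⁻⁴ s⁻¹
Height gradient: |∂Z/∂n| = 60 m / 187000 m = 3.21×10⁻⁴
On a pressure surface, geostrophic balance gives V_g = (g/f)|∂Z/∂n|:
V_g = 9.81 × 3.21×10⁻⁴ / 1.38×10⁻⁴ = 22.8 m/s
Converting: 22.8 m/s × 1.944 = 44.4 knots

44.4 knots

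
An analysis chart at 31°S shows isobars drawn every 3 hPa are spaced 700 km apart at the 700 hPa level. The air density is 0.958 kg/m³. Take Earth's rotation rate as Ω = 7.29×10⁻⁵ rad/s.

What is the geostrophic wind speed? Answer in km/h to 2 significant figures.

21 km/h

Coriolis parameter at 31°S:
f = 2Ω sin φ = 2 × 7.29×10⁻⁵ × sin 31° = 7.51×10⁻⁵ s⁻¹
Pressure gradient: |∂P/∂n| = 300 Pa / 700000 m = 4.29×10⁻⁴ Pa/m
Geostrophic balance (pressure-gradient force = Coriolis force):
V_g = (1/(fρ)) |∂P/∂n| = 4.29×10⁻⁴ / (7.51×10⁻⁵ × 0.958) = 5.96 m/s
Converting: 5.96 m/s × 3.6 = 21 km/h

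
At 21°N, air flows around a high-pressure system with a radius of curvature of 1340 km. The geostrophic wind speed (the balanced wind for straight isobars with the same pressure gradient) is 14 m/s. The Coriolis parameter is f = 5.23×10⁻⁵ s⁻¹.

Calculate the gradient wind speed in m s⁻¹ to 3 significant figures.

19.3 m s⁻¹

Around a high, pressure-gradient force acts outward with centrifugal, so Coriolis balances both:
fV = (1/ρ)|∂P/∂n| + V²/R  →  V² − fR·V + fR·V_g = 0
With fR = 5.23×10⁻⁵ × 1340×10³ m = 70.1 m/s:
V = [fR − √((fR)² − 4 fR V_g)]/2 = [70.1 − √(70.1² − 4×70.1×14)]/2 = 19.3 m/s
Supergeostrophic (V > V_g = 14 m/s), as expected around a high.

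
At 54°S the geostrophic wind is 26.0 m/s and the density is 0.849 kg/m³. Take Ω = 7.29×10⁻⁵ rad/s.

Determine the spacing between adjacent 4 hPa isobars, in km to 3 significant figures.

154 km

Coriolis parameter at 54°S:
f = 2Ω sin φ = 2 × 7.29×10⁻⁵ × sin 54° = 1.18×10⁻⁴ s⁻¹
Geostrophic balance rearranged: |∂P/∂n| = f ρ V_g
|∂P/∂n| = 1.18×10⁻⁴ × 0.849 × 26.0 = 2.60×10⁻³ Pa/m
Isobar spacing: Δn = ΔP/|∂P/∂n| = 400 Pa / 2.60×10⁻³ Pa/m = 153626 m ≈ 154 km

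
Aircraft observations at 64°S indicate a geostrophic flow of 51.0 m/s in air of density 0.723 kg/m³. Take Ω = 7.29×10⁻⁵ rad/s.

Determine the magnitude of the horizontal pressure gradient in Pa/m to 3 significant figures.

4.83×10⁻³ Pa/m

Coriolis parameter at 64°S:
f = 2Ω sin φ = 2 × 7.29×10⁻⁵ × sin 64° = 1.31×10⁻⁴ s⁻¹
Geostrophic balance rearranged: |∂P/∂n| = f ρ V_g
|∂P/∂n| = 1.31×10⁻⁴ × 0.723 × 51.0 = 4.83×10⁻³ Pa/m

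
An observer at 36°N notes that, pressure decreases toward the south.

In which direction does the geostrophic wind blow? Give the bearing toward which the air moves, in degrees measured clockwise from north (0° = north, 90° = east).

The pressure-gradient force points toward the south (bearing 180°).
Geostrophic balance: in the Northern Hemisphere the Coriolis force deflects motion to the right, so the geostrophic wind blows 90° to the right of the pressure-gradient force (low pressure on the left).
Rotating 180° by 90° clockwise gives 270° — the wind blows toward the west.

270°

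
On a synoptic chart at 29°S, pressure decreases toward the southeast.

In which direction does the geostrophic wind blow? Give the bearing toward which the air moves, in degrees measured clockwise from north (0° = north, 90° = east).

The pressure-gradient force points toward the southeast (bearing 135°).
Geostrophic balance: in the Southern Hemisphere the Coriolis force deflects motion to the left, so the geostrophic wind blows 90° to the left of the pressure-gradient force (low pressure on the right).
Rotating 135° by 90° counterclockwise gives 045° — the wind blows toward the northeast.

045°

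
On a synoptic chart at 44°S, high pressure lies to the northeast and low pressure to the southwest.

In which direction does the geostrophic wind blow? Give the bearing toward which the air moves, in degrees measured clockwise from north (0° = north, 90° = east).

The pressure-gradient force points toward the southwest (bearing 225°).
Geostrophic balance: in the Southern Hemisphere the Coriolis force deflects motion to the left, so the geostrophic wind blows 90° to the left of the pressure-gradient force (low pressure on the right).
Rotating 225° by 90° counterclockwise gives 135° — the wind blows toward the southeast.

135°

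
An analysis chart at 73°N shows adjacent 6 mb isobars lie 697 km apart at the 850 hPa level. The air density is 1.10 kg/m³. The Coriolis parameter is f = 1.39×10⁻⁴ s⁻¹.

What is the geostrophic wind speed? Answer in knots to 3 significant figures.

10.9 knots

Pressure gradient: |∂P/∂n| = 600 Pa / 697000 m = 8.61×10⁻⁴ Pa/m
Geostrophic balance (pressure-gradient force = Coriolis force):
V_g = (1/(fρ)) |∂P/∂n| = 8.61×10⁻⁴ / (1.39×10⁻⁴ × 1.10) = 5.63 m/s
Converting: 5.63 m/s × 1.944 = 10.9 knots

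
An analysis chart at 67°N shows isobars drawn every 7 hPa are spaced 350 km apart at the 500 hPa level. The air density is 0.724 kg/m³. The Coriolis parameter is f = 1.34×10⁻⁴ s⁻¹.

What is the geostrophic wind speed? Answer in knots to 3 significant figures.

40.1 knots

Pressure gradient: |∂P/∂n| = 700 Pa / 350000 m = 2.00×10⁻³ Pa/m
Geostrophic balance (pressure-gradient force = Coriolis force):
V_g = (1/(fρ)) |∂P/∂n| = 2.00×10⁻³ / (1.34×10⁻⁴ × 0.724) = 20.6 m/s
Converting: 20.6 m/s × 1.944 = 40.1 knots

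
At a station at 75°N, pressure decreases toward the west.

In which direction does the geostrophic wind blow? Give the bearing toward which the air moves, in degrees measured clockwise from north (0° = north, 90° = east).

The pressure-gradient force points toward the west (bearing 270°).
Geostrophic balance: in the Northern Hemisphere the Coriolis force deflects motion to the right, so the geostrophic wind blows 90° to the right of the pressure-gradient force (low pressure on the left).
Rotating 270° by 90° clockwise gives 000° — the wind blows toward the north.

000°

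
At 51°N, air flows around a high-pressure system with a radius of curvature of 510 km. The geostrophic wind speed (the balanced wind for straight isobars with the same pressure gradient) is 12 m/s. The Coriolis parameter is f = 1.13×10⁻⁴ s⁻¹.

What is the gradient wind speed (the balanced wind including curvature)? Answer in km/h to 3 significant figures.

61.3 km/h

Around a high, pressure-gradient force acts outward with centrifugal, so Coriolis balances both:
fV = (1/ρ)|∂P/∂n| + V²/R  →  V² − fR·V + fR·V_g = 0
With fR = 1.13×10⁻⁴ × 510×10³ m = 57.6 m/s:
V = [fR − √((fR)² − 4 fR V_g)]/2 = [57.6 − √(57.6² − 4×57.6×12)]/2 = 17 m/s
Supergeostrophic (V > V_g = 12 m/s), as expected around a high.
Converting: 17 m/s × 3.6 = 61.3 km/h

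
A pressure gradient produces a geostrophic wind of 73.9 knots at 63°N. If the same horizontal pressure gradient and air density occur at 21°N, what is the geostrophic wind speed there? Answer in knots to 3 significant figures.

184 knots

With the same pressure gradient and density, V_g ∝ 1/f ∝ 1/sin φ.
V₂ = V₁ · sin φ₁ / sin φ₂ = 73.9 × sin 63° / sin 21°
V₂ = 73.9 × 0.8910/0.3584 = 184 knots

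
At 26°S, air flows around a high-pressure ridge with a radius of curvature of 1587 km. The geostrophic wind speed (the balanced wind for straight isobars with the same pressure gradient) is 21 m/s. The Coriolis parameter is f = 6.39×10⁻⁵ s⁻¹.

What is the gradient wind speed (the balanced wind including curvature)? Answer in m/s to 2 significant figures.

30 m/s

Around a high, pressure-gradient force acts outward with centrifugal, so Coriolis balances both:
fV = (1/ρ)|∂P/∂n| + V²/R  →  V² − fR·V + fR·V_g = 0
With fR = 6.39×10⁻⁵ × 1587×10³ m = 101 m/s:
V = [fR − √((fR)² − 4 fR V_g)]/2 = [101 − √(101² − 4×101×21)]/2 = 29.7 m/s
Supergeostrophic (V > V_g = 21 m/s), as expected around a high.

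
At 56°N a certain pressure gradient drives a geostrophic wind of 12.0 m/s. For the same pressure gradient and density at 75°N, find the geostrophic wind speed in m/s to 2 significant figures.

10 m/s

With the same pressure gradient and density, V_g ∝ 1/f ∝ 1/sin φ.
V₂ = V₁ · sin φ₁ / sin φ₂ = 12.0 × sin 56° / sin 75°
V₂ = 12.0 × 0.8290/0.9659 = 10 m/s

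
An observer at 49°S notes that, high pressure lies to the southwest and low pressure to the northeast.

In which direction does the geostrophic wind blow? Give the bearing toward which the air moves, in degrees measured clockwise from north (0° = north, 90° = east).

The pressure-gradient force points toward the northeast (bearing 045°).
Geostrophic balance: in the Southern Hemisphere the Coriolis force deflects motion to the left, so the geostrophic wind blows 90° to the left of the pressure-gradient force (low pressure on the right).
Rotating 045° by 90° counterclockwise gives 315° — the wind blows toward the northwest.

315°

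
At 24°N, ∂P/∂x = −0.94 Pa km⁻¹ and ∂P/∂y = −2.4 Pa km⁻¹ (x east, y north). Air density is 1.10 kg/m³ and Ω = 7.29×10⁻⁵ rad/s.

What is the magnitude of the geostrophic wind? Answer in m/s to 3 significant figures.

Coriolis parameter at 24°N:
f = 2Ω sin φ = 2 × 7.29×10⁻⁵ × sin 24° = 5.93×10⁻⁵ s⁻¹
Component geostrophic relations (x east, y north):
u_g = −(1/(fρ)) ∂P/∂y,  v_g = (1/(fρ)) ∂P/∂x
u_g = −(−2.4×10⁻³)/(5.93×10⁻⁵ × 1.10) = 36.8 m/s;  v_g = (−0.94×10⁻³)/(5.93×10⁻⁵ × 1.10) = −14.4 m/s
|V_g| = √(u_g² + v_g²) = 39.5 m/s

39.5 m/s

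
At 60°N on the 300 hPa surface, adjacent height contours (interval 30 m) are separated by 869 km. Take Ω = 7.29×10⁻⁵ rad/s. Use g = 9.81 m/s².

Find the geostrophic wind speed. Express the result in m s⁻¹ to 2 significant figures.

Coriolis parameter at 60°N:
f = 2Ω sin φ = 2 × 7.29×10⁻⁵ × sin 60° = 1.26×10⁻⁴ s⁻¹
Height gradient: |∂Z/∂n| = 30 m / 869000 m = 3.45×10⁻⁵
On a pressure surface, geostrophic balance gives V_g = (g/f)|∂Z/∂n|:
V_g = 9.81 × 3.45×10⁻⁵ / 1.26×10⁻⁴ = 2.68 m/s

2.7 m s⁻¹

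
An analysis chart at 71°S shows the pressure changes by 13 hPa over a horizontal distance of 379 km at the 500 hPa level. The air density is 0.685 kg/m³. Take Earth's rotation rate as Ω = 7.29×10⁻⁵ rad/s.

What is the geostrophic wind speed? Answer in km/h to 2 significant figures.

Coriolis parameter at 71°S:
f = 2Ω sin φ = 2 × 7.29×10⁻⁵ × sin 71° = 1.38×10⁻⁴ s⁻¹
Pressure gradient: |∂P/∂n| = 1300 Pa / 379000 m = 3.43×10⁻³ Pa/m
Geostrophic balance (pressure-gradient force = Coriolis force):
V_g = (1/(fρ)) |∂P/∂n| = 3.43×10⁻³ / (1.38×10⁻⁴ × 0.685) = 36.3 m/s
Converting: 36.3 m/s × 3.6 = 130 km/h

130 km/h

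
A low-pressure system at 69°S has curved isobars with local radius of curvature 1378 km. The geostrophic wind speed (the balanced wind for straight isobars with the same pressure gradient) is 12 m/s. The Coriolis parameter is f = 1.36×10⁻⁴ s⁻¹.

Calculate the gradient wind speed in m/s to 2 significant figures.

Around a low, centrifugal force acts outward with Coriolis, so pressure-gradient force balances both:
(1/ρ)|∂P/∂n| = fV + V²/R  →  V² + fR·V − fR·V_g = 0
With fR = 1.36×10⁻⁴ × 1378×10³ m = 187 m/s:
V = [−fR + √((fR)² + 4 fR V_g)]/2 = [−187 + √(187² + 4×187×12)]/2 = 11.3 m/s
Subgeostrophic (V < V_g = 12 m/s), as expected around a low.

11 m/s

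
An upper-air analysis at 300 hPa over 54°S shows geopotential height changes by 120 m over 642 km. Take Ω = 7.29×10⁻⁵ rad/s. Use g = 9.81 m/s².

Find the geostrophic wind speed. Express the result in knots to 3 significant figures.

30.2 knots

Coriolis parameter at 54°S:
f = 2Ω sin φ = 2 × 7.29×10⁻⁵ × sin 54° = 1.18×10⁻⁴ s⁻¹
Height gradient: |∂Z/∂n| = 120 m / 642000 m = 1.87×10⁻⁴
On a pressure surface, geostrophic balance gives V_g = (g/f)|∂Z/∂n|:
V_g = 9.81 × 1.87×10⁻⁴ / 1.18×10⁻⁴ = 15.5 m/s
Converting: 15.5 m/s × 1.944 = 30.2 knots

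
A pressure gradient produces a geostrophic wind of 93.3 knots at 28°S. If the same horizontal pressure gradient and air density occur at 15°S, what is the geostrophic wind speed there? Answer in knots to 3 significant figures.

With the same pressure gradient and density, V_g ∝ 1/f ∝ 1/sin φ.
V₂ = V₁ · sin φ₁ / sin φ₂ = 93.3 × sin 28° / sin 15°
V₂ = 93.3 × 0.4695/0.2588 = 169 knots

169 knots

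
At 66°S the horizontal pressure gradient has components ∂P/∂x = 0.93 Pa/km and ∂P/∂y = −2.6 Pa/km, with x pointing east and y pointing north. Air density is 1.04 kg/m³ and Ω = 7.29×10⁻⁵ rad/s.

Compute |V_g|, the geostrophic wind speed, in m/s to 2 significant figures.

Coriolis parameter at 66°S:
f = 2Ω sin φ = 2 × 7.29×10⁻⁵ × sin 66° = 1.33×10⁻⁴ s⁻¹
In the Southern Hemisphere f is negative: f = −1.33×10⁻⁴ s⁻¹.
Component geostrophic relations (x east, y north):
u_g = −(1/(fρ)) ∂P/∂y,  v_g = (1/(fρ)) ∂P/∂x
u_g = −(−2.6×10⁻³)/(−1.33×10⁻⁴ × 1.04) = −18.8 m/s;  v_g = (0.93×10⁻³)/(−1.33×10⁻⁴ × 1.04) = −6.71 m/s
|V_g| = √(u_g² + v_g²) = 19.9 m/s

20 m/s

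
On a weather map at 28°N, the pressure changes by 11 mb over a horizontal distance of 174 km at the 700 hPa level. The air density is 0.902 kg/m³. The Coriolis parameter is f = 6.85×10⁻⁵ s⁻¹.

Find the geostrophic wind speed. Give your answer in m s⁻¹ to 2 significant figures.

100 m s⁻¹

Pressure gradient: |∂P/∂n| = 1100 Pa / 174000 m = 6.32×10⁻³ Pa/m
Geostrophic balance (pressure-gradient force = Coriolis force):
V_g = (1/(fρ)) |∂P/∂n| = 6.32×10⁻³ / (6.85×10⁻⁵ × 0.902) = 102 m/s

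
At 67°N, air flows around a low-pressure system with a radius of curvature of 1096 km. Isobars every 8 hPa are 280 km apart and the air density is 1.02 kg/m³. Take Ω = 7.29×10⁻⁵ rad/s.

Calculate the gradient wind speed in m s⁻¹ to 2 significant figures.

Coriolis parameter at 67°N:
f = 2Ω sin φ = 2 × 7.29×10⁻⁵ × sin 67° = 1.34×10⁻⁴ s⁻¹
Pressure gradient: |∂P/∂n| = 800 Pa / 280000 m = 2.86×10⁻³ Pa/m
Geostrophic speed: V_g = |∂P/∂n|/(fρ) = 2.86×10⁻³/(1.34×10⁻⁴ × 1.02) = 20.9 m/s
Around a low, centrifugal force acts outward with Coriolis, so pressure-gradient force balances both:
(1/ρ)|∂P/∂n| = fV + V²/R  →  V² + fR·V − fR·V_g = 0
With fR = 1.34×10⁻⁴ × 1096×10³ m = 147 m/s:
V = [−fR + √((fR)² + 4 fR V_g)]/2 = [−147 + √(147² + 4×147×20.9)]/2 = 18.5 m/s
Subgeostrophic (V < V_g = 20.9 m/s), as expected around a low.

19 m s⁻¹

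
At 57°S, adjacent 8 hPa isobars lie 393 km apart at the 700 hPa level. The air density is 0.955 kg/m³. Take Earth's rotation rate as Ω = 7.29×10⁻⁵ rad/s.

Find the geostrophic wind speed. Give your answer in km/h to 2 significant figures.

63 km/h

Coriolis parameter at 57°S:
f = 2Ω sin φ = 2 × 7.29×10⁻⁵ × sin 57° = 1.22×10⁻⁴ s⁻¹
Pressure gradient: |∂P/∂n| = 800 Pa / 393000 m = 2.04×10⁻³ Pa/m
Geostrophic balance (pressure-gradient force = Coriolis force):
V_g = (1/(fρ)) |∂P/∂n| = 2.04×10⁻³ / (1.22×10⁻⁴ × 0.955) = 17.4 m/s
Converting: 17.4 m/s × 3.6 = 63 km/h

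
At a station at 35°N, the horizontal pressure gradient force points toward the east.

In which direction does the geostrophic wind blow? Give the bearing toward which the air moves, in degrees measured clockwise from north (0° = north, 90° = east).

The pressure-gradient force points toward the east (bearing 090°).
Geostrophic balance: in the Northern Hemisphere the Coriolis force deflects motion to the right, so the geostrophic wind blows 90° to the right of the pressure-gradient force (low pressure on the left).
Rotating 090° by 90° clockwise gives 180° — the wind blows toward the south.

180°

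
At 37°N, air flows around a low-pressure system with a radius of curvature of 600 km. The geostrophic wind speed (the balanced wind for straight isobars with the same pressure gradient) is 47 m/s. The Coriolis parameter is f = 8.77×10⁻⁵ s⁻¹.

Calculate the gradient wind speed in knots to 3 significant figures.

58.2 knots

Around a low, centrifugal force acts outward with Coriolis, so pressure-gradient force balances both:
(1/ρ)|∂P/∂n| = fV + V²/R  →  V² + fR·V − fR·V_g = 0
With fR = 8.77×10⁻⁵ × 600×10³ m = 52.6 m/s:
V = [−fR + √((fR)² + 4 fR V_g)]/2 = [−52.6 + √(52.6² + 4×52.6×47)]/2 = 30 m/s
Subgeostrophic (V < V_g = 47 m/s), as expected around a low.
Converting: 30 m/s × 1.944 = 58.2 knots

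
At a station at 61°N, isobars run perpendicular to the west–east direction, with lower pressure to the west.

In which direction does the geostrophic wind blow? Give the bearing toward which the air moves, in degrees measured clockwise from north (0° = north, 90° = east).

000°

The pressure-gradient force points toward the west (bearing 270°).
Geostrophic balance: in the Northern Hemisphere the Coriolis force deflects motion to the right, so the geostrophic wind blows 90° to the right of the pressure-gradient force (low pressure on the left).
Rotating 270° by 90° clockwise gives 000° — the wind blows toward the north.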